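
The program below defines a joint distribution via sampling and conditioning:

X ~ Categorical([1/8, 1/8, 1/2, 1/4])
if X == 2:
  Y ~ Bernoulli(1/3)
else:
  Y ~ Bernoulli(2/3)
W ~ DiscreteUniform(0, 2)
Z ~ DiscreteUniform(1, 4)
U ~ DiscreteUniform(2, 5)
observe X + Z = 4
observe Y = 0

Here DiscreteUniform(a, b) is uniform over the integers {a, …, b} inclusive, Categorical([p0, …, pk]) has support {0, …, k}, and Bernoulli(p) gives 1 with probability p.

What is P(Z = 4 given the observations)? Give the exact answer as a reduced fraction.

Enumerate traces; 48 have nonzero weight after conditioning:
  (X=0, Y=0, W=0, Z=4, U=2) weight 1/1152
  (X=0, Y=0, W=0, Z=4, U=3) weight 1/1152
  (X=0, Y=0, W=0, Z=4, U=4) weight 1/1152
  (X=0, Y=0, W=0, Z=4, U=5) weight 1/1152
  (X=0, Y=0, W=1, Z=4, U=2) weight 1/1152
  (X=0, Y=0, W=1, Z=4, U=3) weight 1/1152
  (X=0, Y=0, W=1, Z=4, U=4) weight 1/1152
  (X=0, Y=0, W=1, Z=4, U=5) weight 1/1152
  (X=1, Y=0, W=0, Z=3, U=2) weight 1/1152
  (X=2, Y=0, W=0, Z=2, U=2) weight 1/144
  … 38 more
Group by Z:
  weight(Z=1) = 1/48
  weight(Z=2) = 1/12
  weight(Z=3) = 1/96
  weight(Z=4) = 1/96
Total weight = 1/48 + 1/12 + 1/96 + 1/96 = 1/8
P(Z=1 | obs) = 1/48 / 1/8 = 1/6
P(Z=2 | obs) = 1/12 / 1/8 = 2/3
P(Z=3 | obs) = 1/96 / 1/8 = 1/12
P(Z=4 | obs) = 1/96 / 1/8 = 1/12

P(Z = 4 | obs) = 1/12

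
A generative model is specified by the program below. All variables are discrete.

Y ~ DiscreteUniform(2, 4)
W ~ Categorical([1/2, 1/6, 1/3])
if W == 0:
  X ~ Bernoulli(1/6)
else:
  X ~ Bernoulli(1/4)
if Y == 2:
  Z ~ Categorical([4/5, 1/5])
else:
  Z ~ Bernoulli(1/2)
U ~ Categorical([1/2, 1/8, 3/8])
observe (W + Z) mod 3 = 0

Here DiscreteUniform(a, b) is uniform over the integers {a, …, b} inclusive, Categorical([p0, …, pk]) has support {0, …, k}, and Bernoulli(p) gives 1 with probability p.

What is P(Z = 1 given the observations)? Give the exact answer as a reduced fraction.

P(Z = 1 | obs) = 4/13

Enumerate traces; 36 have nonzero weight after conditioning:
  (Y=2, W=0, X=0, Z=0, U=0) weight 1/18
  (Y=2, W=0, X=0, Z=0, U=1) weight 1/72
  (Y=2, W=0, X=0, Z=0, U=2) weight 1/24
  (Y=2, W=0, X=1, Z=0, U=0) weight 1/90
  (Y=2, W=0, X=1, Z=0, U=1) weight 1/360
  (Y=2, W=0, X=1, Z=0, U=2) weight 1/120
  (Y=2, W=2, X=0, Z=1, U=0) weight 1/120
  (Y=2, W=2, X=0, Z=1, U=1) weight 1/480
  … 28 more
Group by Z:
  weight(Z=0) = 3/10
  weight(Z=1) = 2/15
Total weight = 3/10 + 2/15 = 13/30
P(Z=0 | obs) = 3/10 / 13/30 = 9/13
P(Z=1 | obs) = 2/15 / 13/30 = 4/13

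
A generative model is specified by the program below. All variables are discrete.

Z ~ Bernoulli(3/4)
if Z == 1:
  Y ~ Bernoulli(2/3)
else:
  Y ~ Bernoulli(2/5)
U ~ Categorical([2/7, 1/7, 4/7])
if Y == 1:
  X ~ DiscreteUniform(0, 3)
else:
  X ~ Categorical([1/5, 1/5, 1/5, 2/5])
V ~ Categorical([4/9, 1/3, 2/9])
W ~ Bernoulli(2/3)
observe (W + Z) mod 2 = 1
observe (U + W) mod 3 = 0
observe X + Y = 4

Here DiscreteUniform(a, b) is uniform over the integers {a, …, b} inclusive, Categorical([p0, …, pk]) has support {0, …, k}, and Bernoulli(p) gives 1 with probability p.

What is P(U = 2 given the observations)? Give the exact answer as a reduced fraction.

Enumerate traces; 6 have nonzero weight after conditioning:
  (Z=0, Y=1, U=2, X=3, V=0, W=1) weight 4/945
  (Z=0, Y=1, U=2, X=3, V=1, W=1) weight 1/315
  (Z=0, Y=1, U=2, X=3, V=2, W=1) weight 2/945
  (Z=1, Y=1, U=0, X=3, V=0, W=0) weight 1/189
  (Z=1, Y=1, U=0, X=3, V=1, W=0) weight 1/252
  (Z=1, Y=1, U=0, X=3, V=2, W=0) weight 1/378
Group by U:
  weight(U=0) = 1/84
  weight(U=2) = 1/105
Total weight = 1/84 + 1/105 = 3/140
P(U=0 | obs) = 1/84 / 3/140 = 5/9
P(U=2 | obs) = 1/105 / 3/140 = 4/9

P(U = 2 | obs) = 4/9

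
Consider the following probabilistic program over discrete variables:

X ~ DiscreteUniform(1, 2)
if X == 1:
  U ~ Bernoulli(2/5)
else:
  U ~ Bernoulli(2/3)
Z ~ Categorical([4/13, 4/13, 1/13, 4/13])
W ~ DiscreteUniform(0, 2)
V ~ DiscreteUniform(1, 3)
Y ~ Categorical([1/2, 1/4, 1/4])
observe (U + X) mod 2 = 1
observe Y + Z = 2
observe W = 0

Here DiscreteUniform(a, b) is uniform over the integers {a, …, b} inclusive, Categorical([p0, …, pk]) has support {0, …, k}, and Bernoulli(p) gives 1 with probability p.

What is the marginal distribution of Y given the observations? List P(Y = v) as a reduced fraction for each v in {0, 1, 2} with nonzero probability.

Enumerate traces; 18 have nonzero weight after conditioning:
  (X=1, U=0, Z=0, W=0, V=1, Y=2) weight 1/390
  (X=1, U=0, Z=0, W=0, V=2, Y=2) weight 1/390
  (X=1, U=0, Z=0, W=0, V=3, Y=2) weight 1/390
  (X=1, U=0, Z=1, W=0, V=1, Y=1) weight 1/390
  (X=1, U=0, Z=1, W=0, V=2, Y=1) weight 1/390
  (X=1, U=0, Z=1, W=0, V=3, Y=1) weight 1/390
  (X=1, U=0, Z=2, W=0, V=1, Y=0) weight 1/780
  (X=1, U=0, Z=2, W=0, V=2, Y=0) weight 1/780
  … 10 more
Group by Y:
  weight(Y=0) = 19/2340
  weight(Y=1) = 19/1170
  weight(Y=2) = 19/1170
Total weight = 19/2340 + 19/1170 + 19/1170 = 19/468
P(Y=0 | obs) = 19/2340 / 19/468 = 1/5
P(Y=1 | obs) = 19/1170 / 19/468 = 2/5
P(Y=2 | obs) = 19/1170 / 19/468 = 2/5

P(Y=0) = 1/5, P(Y=1) = 2/5, P(Y=2) = 2/5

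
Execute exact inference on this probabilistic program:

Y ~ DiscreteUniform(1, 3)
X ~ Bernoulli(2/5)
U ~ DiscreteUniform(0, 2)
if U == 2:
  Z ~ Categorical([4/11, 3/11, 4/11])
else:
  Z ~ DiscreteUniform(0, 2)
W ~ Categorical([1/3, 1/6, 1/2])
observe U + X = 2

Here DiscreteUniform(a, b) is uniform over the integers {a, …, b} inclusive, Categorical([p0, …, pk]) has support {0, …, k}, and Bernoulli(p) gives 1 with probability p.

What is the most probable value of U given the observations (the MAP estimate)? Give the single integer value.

argmax_v P(U = v | obs) = 2

Enumerate traces; 54 have nonzero weight after conditioning:
  (Y=1, X=0, U=2, Z=0, W=0) weight 4/495
  (Y=1, X=0, U=2, Z=0, W=1) weight 2/495
  (Y=1, X=0, U=2, Z=0, W=2) weight 2/165
  (Y=1, X=0, U=2, Z=1, W=0) weight 1/165
  (Y=1, X=0, U=2, Z=1, W=1) weight 1/330
  (Y=1, X=0, U=2, Z=1, W=2) weight 1/110
  (Y=1, X=0, U=2, Z=2, W=0) weight 4/495
  (Y=1, X=0, U=2, Z=2, W=1) weight 2/495
  (Y=1, X=1, U=1, Z=0, W=0) weight 2/405
  … 45 more
Group by U:
  weight(U=1) = 2/15
  weight(U=2) = 1/5
Total weight = 2/15 + 1/5 = 1/3
P(U=1 | obs) = 2/15 / 1/3 = 2/5
P(U=2 | obs) = 1/5 / 1/3 = 3/5
argmax = 2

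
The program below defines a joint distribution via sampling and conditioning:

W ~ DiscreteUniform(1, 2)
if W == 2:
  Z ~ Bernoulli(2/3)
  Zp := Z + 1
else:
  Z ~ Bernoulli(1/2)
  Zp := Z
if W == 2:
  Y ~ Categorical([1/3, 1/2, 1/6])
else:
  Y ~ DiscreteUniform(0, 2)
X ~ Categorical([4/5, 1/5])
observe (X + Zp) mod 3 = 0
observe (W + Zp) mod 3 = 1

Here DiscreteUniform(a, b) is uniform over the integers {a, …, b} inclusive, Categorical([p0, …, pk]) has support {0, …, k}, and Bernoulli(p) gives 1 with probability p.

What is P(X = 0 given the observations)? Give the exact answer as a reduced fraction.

Enumerate traces; 6 have nonzero weight after conditioning:
  (W=1, Z=0, Y=0, X=0) weight 1/15
  (W=1, Z=0, Y=1, X=0) weight 1/15
  (W=1, Z=0, Y=2, X=0) weight 1/15
  (W=2, Z=1, Y=0, X=1) weight 1/45
  (W=2, Z=1, Y=1, X=1) weight 1/30
  (W=2, Z=1, Y=2, X=1) weight 1/90
Group by X:
  weight(X=0) = 1/5
  weight(X=1) = 1/15
Total weight = 1/5 + 1/15 = 4/15
P(X=0 | obs) = 1/5 / 4/15 = 3/4
P(X=1 | obs) = 1/15 / 4/15 = 1/4

P(X = 0 | obs) = 3/4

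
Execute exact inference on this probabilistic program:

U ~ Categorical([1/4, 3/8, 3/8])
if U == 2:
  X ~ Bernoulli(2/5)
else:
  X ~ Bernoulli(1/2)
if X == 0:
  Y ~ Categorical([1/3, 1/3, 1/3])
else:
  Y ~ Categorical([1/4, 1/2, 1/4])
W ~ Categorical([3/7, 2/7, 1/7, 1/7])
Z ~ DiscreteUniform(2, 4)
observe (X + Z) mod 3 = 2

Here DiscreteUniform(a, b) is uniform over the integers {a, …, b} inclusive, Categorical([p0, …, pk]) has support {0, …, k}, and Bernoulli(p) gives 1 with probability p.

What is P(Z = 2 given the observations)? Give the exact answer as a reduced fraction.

P(Z = 2 | obs) = 43/80

Enumerate traces; 72 have nonzero weight after conditioning:
  (U=0, X=0, Y=0, W=0, Z=2) weight 1/168
  (U=0, X=0, Y=0, W=1, Z=2) weight 1/252
  (U=0, X=0, Y=0, W=2, Z=2) weight 1/504
  (U=0, X=0, Y=0, W=3, Z=2) weight 1/504
  (U=0, X=0, Y=1, W=0, Z=2) weight 1/168
  (U=0, X=0, Y=1, W=1, Z=2) weight 1/252
  (U=0, X=0, Y=1, W=2, Z=2) weight 1/504
  (U=0, X=0, Y=1, W=3, Z=2) weight 1/504
  (U=0, X=1, Y=0, W=0, Z=4) weight 1/224
  … 63 more
Group by Z:
  weight(Z=2) = 43/240
  weight(Z=4) = 37/240
Total weight = 43/240 + 37/240 = 1/3
P(Z=2 | obs) = 43/240 / 1/3 = 43/80
P(Z=4 | obs) = 37/240 / 1/3 = 37/80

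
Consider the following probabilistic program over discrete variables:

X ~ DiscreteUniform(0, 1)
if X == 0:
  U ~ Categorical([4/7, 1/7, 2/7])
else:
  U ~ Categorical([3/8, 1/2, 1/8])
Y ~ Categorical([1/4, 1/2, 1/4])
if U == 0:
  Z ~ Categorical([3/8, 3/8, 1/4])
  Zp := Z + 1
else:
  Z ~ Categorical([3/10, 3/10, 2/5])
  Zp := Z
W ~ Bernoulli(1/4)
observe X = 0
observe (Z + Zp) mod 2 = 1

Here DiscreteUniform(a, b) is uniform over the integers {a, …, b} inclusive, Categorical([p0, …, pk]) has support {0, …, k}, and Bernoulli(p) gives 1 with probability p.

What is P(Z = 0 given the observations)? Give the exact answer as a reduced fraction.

P(Z = 0 | obs) = 3/8

Enumerate traces; 18 have nonzero weight after conditioning:
  (X=0, U=0, Y=0, Z=0, W=0) weight 9/448
  (X=0, U=0, Y=0, Z=0, W=1) weight 3/448
  (X=0, U=0, Y=0, Z=1, W=0) weight 9/448
  (X=0, U=0, Y=0, Z=1, W=1) weight 3/448
  (X=0, U=0, Y=0, Z=2, W=0) weight 3/224
  (X=0, U=0, Y=0, Z=2, W=1) weight 1/224
  (X=0, U=0, Y=1, Z=0, W=0) weight 9/224
  (X=0, U=0, Y=1, Z=0, W=1) weight 3/224
  … 10 more
Group by Z:
  weight(Z=0) = 3/28
  weight(Z=1) = 3/28
  weight(Z=2) = 1/14
Total weight = 3/28 + 3/28 + 1/14 = 2/7
P(Z=0 | obs) = 3/28 / 2/7 = 3/8
P(Z=1 | obs) = 3/28 / 2/7 = 3/8
P(Z=2 | obs) = 1/14 / 2/7 = 1/4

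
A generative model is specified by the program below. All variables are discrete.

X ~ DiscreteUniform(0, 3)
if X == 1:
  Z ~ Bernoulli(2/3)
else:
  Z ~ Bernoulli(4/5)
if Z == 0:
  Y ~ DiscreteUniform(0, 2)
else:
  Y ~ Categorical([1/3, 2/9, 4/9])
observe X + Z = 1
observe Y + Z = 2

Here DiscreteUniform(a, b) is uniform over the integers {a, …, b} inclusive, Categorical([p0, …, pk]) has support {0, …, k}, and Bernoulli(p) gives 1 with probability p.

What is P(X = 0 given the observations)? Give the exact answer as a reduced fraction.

P(X = 0 | obs) = 8/13

Enumerate traces; 2 have nonzero weight after conditioning:
  (X=0, Z=1, Y=1) weight 2/45
  (X=1, Z=0, Y=2) weight 1/36
Group by X:
  weight(X=0) = 2/45
  weight(X=1) = 1/36
Total weight = 2/45 + 1/36 = 13/180
P(X=0 | obs) = 2/45 / 13/180 = 8/13
P(X=1 | obs) = 1/36 / 13/180 = 5/13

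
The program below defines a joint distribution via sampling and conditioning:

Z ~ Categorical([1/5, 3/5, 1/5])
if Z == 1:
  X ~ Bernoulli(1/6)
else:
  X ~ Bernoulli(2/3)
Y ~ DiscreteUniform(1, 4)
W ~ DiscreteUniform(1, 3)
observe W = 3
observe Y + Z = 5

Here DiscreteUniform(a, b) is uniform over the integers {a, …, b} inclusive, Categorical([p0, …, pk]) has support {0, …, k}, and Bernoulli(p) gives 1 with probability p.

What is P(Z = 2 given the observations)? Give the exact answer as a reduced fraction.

P(Z = 2 | obs) = 1/4

Enumerate traces; 4 have nonzero weight after conditioning:
  (Z=1, X=0, Y=4, W=3) weight 1/24
  (Z=1, X=1, Y=4, W=3) weight 1/120
  (Z=2, X=0, Y=3, W=3) weight 1/180
  (Z=2, X=1, Y=3, W=3) weight 1/90
Group by Z:
  weight(Z=1) = 1/20
  weight(Z=2) = 1/60
Total weight = 1/20 + 1/60 = 1/15
P(Z=1 | obs) = 1/20 / 1/15 = 3/4
P(Z=2 | obs) = 1/60 / 1/15 = 1/4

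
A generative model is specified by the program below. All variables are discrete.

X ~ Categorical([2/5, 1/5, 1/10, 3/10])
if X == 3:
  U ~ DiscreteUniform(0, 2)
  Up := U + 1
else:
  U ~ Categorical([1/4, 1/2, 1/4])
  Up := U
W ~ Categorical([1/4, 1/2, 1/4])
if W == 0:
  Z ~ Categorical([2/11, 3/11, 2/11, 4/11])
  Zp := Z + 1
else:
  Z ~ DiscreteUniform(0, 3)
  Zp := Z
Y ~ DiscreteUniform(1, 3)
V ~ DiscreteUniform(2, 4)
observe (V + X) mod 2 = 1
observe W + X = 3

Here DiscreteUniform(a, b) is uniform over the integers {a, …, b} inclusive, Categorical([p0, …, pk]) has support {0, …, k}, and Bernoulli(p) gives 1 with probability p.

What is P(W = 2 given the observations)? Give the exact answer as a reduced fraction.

P(W = 2 | obs) = 1/3

Enumerate traces; 180 have nonzero weight after conditioning:
  (X=1, U=0, W=2, Z=0, Y=1, V=2) weight 1/2880
  (X=1, U=0, W=2, Z=0, Y=1, V=4) weight 1/2880
  (X=1, U=0, W=2, Z=0, Y=2, V=2) weight 1/2880
  (X=1, U=0, W=2, Z=0, Y=2, V=4) weight 1/2880
  (X=1, U=0, W=2, Z=0, Y=3, V=2) weight 1/2880
  (X=1, U=0, W=2, Z=0, Y=3, V=4) weight 1/2880
  (X=1, U=0, W=2, Z=1, Y=1, V=2) weight 1/2880
  (X=1, U=0, W=2, Z=1, Y=1, V=4) weight 1/2880
  (X=2, U=0, W=1, Z=0, Y=1, V=3) weight 1/2880
  (X=3, U=0, W=0, Z=0, Y=1, V=2) weight 1/1980
  … 170 more
Group by W:
  weight(W=0) = 1/20
  weight(W=1) = 1/60
  weight(W=2) = 1/30
Total weight = 1/20 + 1/60 + 1/30 = 1/10
P(W=0 | obs) = 1/20 / 1/10 = 1/2
P(W=1 | obs) = 1/60 / 1/10 = 1/6
P(W=2 | obs) = 1/30 / 1/10 = 1/3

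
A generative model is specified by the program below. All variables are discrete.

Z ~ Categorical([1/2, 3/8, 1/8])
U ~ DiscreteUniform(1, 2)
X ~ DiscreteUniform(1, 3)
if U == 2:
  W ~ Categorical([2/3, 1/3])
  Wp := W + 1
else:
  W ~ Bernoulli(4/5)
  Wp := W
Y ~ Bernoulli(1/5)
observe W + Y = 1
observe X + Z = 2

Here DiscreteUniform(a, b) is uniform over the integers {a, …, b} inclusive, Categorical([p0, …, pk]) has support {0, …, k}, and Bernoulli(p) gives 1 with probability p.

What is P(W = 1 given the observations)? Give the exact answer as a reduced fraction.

P(W = 1 | obs) = 68/81

Enumerate traces; 8 have nonzero weight after conditioning:
  (Z=0, U=1, X=2, W=0, Y=1) weight 1/300
  (Z=0, U=1, X=2, W=1, Y=0) weight 4/75
  (Z=0, U=2, X=2, W=0, Y=1) weight 1/90
  (Z=0, U=2, X=2, W=1, Y=0) weight 1/45
  (Z=1, U=1, X=1, W=0, Y=1) weight 1/400
  (Z=1, U=1, X=1, W=1, Y=0) weight 1/25
  (Z=1, U=2, X=1, W=0, Y=1) weight 1/120
  (Z=1, U=2, X=1, W=1, Y=0) weight 1/60
Group by W:
  weight(W=0) = 91/3600
  weight(W=1) = 119/900
Total weight = 91/3600 + 119/900 = 63/400
P(W=0 | obs) = 91/3600 / 63/400 = 13/81
P(W=1 | obs) = 119/900 / 63/400 = 68/81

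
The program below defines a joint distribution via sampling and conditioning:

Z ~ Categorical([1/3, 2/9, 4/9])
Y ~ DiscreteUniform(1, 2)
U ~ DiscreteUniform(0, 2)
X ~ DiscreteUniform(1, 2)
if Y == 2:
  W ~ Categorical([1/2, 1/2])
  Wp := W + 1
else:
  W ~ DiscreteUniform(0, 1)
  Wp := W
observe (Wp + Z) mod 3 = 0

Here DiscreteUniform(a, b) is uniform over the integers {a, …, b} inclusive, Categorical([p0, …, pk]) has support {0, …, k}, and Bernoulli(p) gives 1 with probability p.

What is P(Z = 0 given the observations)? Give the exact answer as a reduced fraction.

P(Z = 0 | obs) = 3/13

Enumerate traces; 24 have nonzero weight after conditioning:
  (Z=0, Y=1, U=0, X=1, W=0) weight 1/72
  (Z=0, Y=1, U=0, X=2, W=0) weight 1/72
  (Z=0, Y=1, U=1, X=1, W=0) weight 1/72
  (Z=0, Y=1, U=1, X=2, W=0) weight 1/72
  (Z=0, Y=1, U=2, X=1, W=0) weight 1/72
  (Z=0, Y=1, U=2, X=2, W=0) weight 1/72
  (Z=1, Y=2, U=0, X=1, W=1) weight 1/108
  (Z=1, Y=2, U=0, X=2, W=1) weight 1/108
  (Z=2, Y=1, U=0, X=1, W=1) weight 1/54
  … 15 more
Group by Z:
  weight(Z=0) = 1/12
  weight(Z=1) = 1/18
  weight(Z=2) = 2/9
Total weight = 1/12 + 1/18 + 2/9 = 13/36
P(Z=0 | obs) = 1/12 / 13/36 = 3/13
P(Z=1 | obs) = 1/18 / 13/36 = 2/13
P(Z=2 | obs) = 2/9 / 13/36 = 8/13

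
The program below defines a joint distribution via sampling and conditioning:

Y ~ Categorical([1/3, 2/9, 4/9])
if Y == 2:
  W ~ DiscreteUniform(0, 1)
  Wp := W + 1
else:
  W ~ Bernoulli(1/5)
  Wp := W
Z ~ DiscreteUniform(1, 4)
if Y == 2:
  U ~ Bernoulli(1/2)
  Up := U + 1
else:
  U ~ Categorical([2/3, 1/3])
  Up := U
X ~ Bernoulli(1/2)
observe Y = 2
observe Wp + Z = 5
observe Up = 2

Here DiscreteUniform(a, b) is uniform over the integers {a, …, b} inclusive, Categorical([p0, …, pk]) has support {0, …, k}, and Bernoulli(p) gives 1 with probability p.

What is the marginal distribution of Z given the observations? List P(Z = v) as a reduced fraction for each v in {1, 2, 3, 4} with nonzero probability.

Enumerate traces; 4 have nonzero weight after conditioning:
  (Y=2, W=0, Z=4, U=1, X=0) weight 1/72
  (Y=2, W=0, Z=4, U=1, X=1) weight 1/72
  (Y=2, W=1, Z=3, U=1, X=0) weight 1/72
  (Y=2, W=1, Z=3, U=1, X=1) weight 1/72
Group by Z:
  weight(Z=3) = 1/36
  weight(Z=4) = 1/36
Total weight = 1/36 + 1/36 = 1/18
P(Z=3 | obs) = 1/36 / 1/18 = 1/2
P(Z=4 | obs) = 1/36 / 1/18 = 1/2

P(Z=3) = 1/2, P(Z=4) = 1/2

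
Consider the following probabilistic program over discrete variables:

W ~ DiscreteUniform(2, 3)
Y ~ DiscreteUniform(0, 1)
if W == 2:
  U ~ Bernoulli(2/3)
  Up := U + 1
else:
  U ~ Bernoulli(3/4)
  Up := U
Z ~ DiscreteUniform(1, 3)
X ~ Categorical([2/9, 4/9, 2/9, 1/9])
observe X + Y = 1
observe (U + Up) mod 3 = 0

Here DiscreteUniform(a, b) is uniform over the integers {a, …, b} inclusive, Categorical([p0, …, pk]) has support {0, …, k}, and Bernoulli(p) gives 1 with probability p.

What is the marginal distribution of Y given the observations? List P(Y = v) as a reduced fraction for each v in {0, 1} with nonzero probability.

P(Y=0) = 2/3, P(Y=1) = 1/3

Enumerate traces; 12 have nonzero weight after conditioning:
  (W=2, Y=0, U=1, Z=1, X=1) weight 2/81
  (W=2, Y=0, U=1, Z=2, X=1) weight 2/81
  (W=2, Y=0, U=1, Z=3, X=1) weight 2/81
  (W=2, Y=1, U=1, Z=1, X=0) weight 1/81
  (W=2, Y=1, U=1, Z=2, X=0) weight 1/81
  (W=2, Y=1, U=1, Z=3, X=0) weight 1/81
  (W=3, Y=0, U=0, Z=1, X=1) weight 1/108
  (W=3, Y=0, U=0, Z=2, X=1) weight 1/108
  … 4 more
Group by Y:
  weight(Y=0) = 11/108
  weight(Y=1) = 11/216
Total weight = 11/108 + 11/216 = 11/72
P(Y=0 | obs) = 11/108 / 11/72 = 2/3
P(Y=1 | obs) = 11/216 / 11/72 = 1/3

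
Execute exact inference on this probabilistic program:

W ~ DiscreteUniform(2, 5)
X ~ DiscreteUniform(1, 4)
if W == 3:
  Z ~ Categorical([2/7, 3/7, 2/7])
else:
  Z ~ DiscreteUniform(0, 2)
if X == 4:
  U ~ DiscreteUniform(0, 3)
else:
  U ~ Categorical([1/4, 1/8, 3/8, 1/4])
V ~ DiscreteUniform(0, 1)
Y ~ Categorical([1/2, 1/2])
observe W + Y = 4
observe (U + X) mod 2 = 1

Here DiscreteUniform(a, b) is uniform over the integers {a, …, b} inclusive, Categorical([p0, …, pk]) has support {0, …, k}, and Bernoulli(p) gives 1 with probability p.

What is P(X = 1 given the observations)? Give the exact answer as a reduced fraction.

Enumerate traces; 96 have nonzero weight after conditioning:
  (W=3, X=1, Z=0, U=0, V=0, Y=1) weight 1/896
  (W=3, X=1, Z=0, U=0, V=1, Y=1) weight 1/896
  (W=3, X=1, Z=0, U=2, V=0, Y=1) weight 3/1792
  (W=3, X=1, Z=0, U=2, V=1, Y=1) weight 3/1792
  (W=3, X=1, Z=1, U=0, V=0, Y=1) weight 3/1792
  (W=3, X=1, Z=1, U=0, V=1, Y=1) weight 3/1792
  (W=3, X=1, Z=1, U=2, V=0, Y=1) weight 9/3584
  (W=3, X=1, Z=1, U=2, V=1, Y=1) weight 9/3584
  (W=3, X=2, Z=0, U=1, V=0, Y=1) weight 1/1792
  (W=3, X=3, Z=0, U=0, V=0, Y=1) weight 1/896
  … 86 more
Group by X:
  weight(X=1) = 5/128
  weight(X=2) = 3/128
  weight(X=3) = 5/128
  weight(X=4) = 1/32
Total weight = 5/128 + 3/128 + 5/128 + 1/32 = 17/128
P(X=1 | obs) = 5/128 / 17/128 = 5/17
P(X=2 | obs) = 3/128 / 17/128 = 3/17
P(X=3 | obs) = 5/128 / 17/128 = 5/17
P(X=4 | obs) = 1/32 / 17/128 = 4/17

P(X = 1 | obs) = 5/17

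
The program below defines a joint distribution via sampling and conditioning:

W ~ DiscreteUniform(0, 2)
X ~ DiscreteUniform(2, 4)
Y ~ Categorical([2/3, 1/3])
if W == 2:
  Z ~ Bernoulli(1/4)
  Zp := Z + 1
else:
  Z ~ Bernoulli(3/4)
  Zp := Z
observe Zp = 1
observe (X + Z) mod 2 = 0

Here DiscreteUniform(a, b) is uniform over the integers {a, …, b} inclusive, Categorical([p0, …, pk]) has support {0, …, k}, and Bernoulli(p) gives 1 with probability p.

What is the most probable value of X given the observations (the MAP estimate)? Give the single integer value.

Enumerate traces; 8 have nonzero weight after conditioning:
  (W=0, X=3, Y=0, Z=1) weight 1/18
  (W=0, X=3, Y=1, Z=1) weight 1/36
  (W=1, X=3, Y=0, Z=1) weight 1/18
  (W=1, X=3, Y=1, Z=1) weight 1/36
  (W=2, X=2, Y=0, Z=0) weight 1/18
  (W=2, X=2, Y=1, Z=0) weight 1/36
  (W=2, X=4, Y=0, Z=0) weight 1/18
  (W=2, X=4, Y=1, Z=0) weight 1/36
Group by X:
  weight(X=2) = 1/12
  weight(X=3) = 1/6
  weight(X=4) = 1/12
Total weight = 1/12 + 1/6 + 1/12 = 1/3
P(X=2 | obs) = 1/12 / 1/3 = 1/4
P(X=3 | obs) = 1/6 / 1/3 = 1/2
P(X=4 | obs) = 1/12 / 1/3 = 1/4
argmax = 3

argmax_v P(X = v | obs) = 3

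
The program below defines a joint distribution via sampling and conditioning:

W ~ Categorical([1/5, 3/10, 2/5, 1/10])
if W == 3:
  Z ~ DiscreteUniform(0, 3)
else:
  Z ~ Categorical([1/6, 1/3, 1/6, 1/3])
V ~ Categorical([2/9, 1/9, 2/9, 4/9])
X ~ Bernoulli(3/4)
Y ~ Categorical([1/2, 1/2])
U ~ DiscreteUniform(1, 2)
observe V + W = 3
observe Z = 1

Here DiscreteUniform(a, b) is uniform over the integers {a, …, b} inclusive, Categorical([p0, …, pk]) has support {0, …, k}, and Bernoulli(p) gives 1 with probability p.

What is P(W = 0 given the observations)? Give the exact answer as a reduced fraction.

Enumerate traces; 32 have nonzero weight after conditioning:
  (W=0, Z=1, V=3, X=0, Y=0, U=1) weight 1/540
  (W=0, Z=1, V=3, X=0, Y=0, U=2) weight 1/540
  (W=0, Z=1, V=3, X=0, Y=1, U=1) weight 1/540
  (W=0, Z=1, V=3, X=0, Y=1, U=2) weight 1/540
  (W=0, Z=1, V=3, X=1, Y=0, U=1) weight 1/180
  (W=0, Z=1, V=3, X=1, Y=0, U=2) weight 1/180
  (W=0, Z=1, V=3, X=1, Y=1, U=1) weight 1/180
  (W=0, Z=1, V=3, X=1, Y=1, U=2) weight 1/180
  (W=1, Z=1, V=2, X=0, Y=0, U=1) weight 1/720
  (W=2, Z=1, V=1, X=0, Y=0, U=1) weight 1/1080
  … 22 more
Group by W:
  weight(W=0) = 4/135
  weight(W=1) = 1/45
  weight(W=2) = 2/135
  weight(W=3) = 1/180
Total weight = 4/135 + 1/45 + 2/135 + 1/180 = 13/180
P(W=0 | obs) = 4/135 / 13/180 = 16/39
P(W=1 | obs) = 1/45 / 13/180 = 4/13
P(W=2 | obs) = 2/135 / 13/180 = 8/39
P(W=3 | obs) = 1/180 / 13/180 = 1/13

P(W = 0 | obs) = 16/39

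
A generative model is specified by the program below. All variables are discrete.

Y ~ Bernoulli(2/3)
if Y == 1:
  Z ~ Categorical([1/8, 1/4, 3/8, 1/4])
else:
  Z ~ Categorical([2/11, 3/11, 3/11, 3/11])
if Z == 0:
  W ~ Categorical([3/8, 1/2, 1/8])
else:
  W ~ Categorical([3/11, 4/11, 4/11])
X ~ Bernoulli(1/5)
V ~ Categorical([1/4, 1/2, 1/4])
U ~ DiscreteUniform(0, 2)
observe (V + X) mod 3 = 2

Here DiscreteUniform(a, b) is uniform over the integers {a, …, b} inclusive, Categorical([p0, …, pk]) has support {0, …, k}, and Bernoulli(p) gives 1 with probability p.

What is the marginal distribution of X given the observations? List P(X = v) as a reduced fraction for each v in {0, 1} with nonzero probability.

P(X=0) = 2/3, P(X=1) = 1/3

Enumerate traces; 144 have nonzero weight after conditioning:
  (Y=0, Z=0, W=0, X=0, V=2, U=0) weight 1/660
  (Y=0, Z=0, W=0, X=0, V=2, U=1) weight 1/660
  (Y=0, Z=0, W=0, X=0, V=2, U=2) weight 1/660
  (Y=0, Z=0, W=0, X=1, V=1, U=0) weight 1/1320
  (Y=0, Z=0, W=0, X=1, V=1, U=1) weight 1/1320
  (Y=0, Z=0, W=0, X=1, V=1, U=2) weight 1/1320
  (Y=0, Z=0, W=1, X=0, V=2, U=0) weight 1/495
  (Y=0, Z=0, W=1, X=0, V=2, U=1) weight 1/495
  … 136 more
Group by X:
  weight(X=0) = 1/5
  weight(X=1) = 1/10
Total weight = 1/5 + 1/10 = 3/10
P(X=0 | obs) = 1/5 / 3/10 = 2/3
P(X=1 | obs) = 1/10 / 3/10 = 1/3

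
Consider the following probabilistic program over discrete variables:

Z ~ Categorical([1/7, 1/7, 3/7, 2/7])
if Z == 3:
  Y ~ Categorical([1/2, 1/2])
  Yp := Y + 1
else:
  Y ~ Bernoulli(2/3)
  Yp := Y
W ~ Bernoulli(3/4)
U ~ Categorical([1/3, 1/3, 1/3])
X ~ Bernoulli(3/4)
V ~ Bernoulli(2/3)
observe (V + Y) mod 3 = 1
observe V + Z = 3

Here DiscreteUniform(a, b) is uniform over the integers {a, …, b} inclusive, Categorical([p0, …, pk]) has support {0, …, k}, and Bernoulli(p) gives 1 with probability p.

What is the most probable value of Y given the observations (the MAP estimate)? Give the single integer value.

Enumerate traces; 24 have nonzero weight after conditioning:
  (Z=2, Y=0, W=0, U=0, X=0, V=1) weight 1/504
  (Z=2, Y=0, W=0, U=0, X=1, V=1) weight 1/168
  (Z=2, Y=0, W=0, U=1, X=0, V=1) weight 1/504
  (Z=2, Y=0, W=0, U=1, X=1, V=1) weight 1/168
  (Z=2, Y=0, W=0, U=2, X=0, V=1) weight 1/504
  (Z=2, Y=0, W=0, U=2, X=1, V=1) weight 1/168
  (Z=2, Y=0, W=1, U=0, X=0, V=1) weight 1/168
  (Z=2, Y=0, W=1, U=0, X=1, V=1) weight 1/56
  (Z=3, Y=1, W=0, U=0, X=0, V=0) weight 1/1008
  … 15 more
Group by Y:
  weight(Y=0) = 2/21
  weight(Y=1) = 1/21
Total weight = 2/21 + 1/21 = 1/7
P(Y=0 | obs) = 2/21 / 1/7 = 2/3
P(Y=1 | obs) = 1/21 / 1/7 = 1/3
argmax = 0

argmax_v P(Y = v | obs) = 0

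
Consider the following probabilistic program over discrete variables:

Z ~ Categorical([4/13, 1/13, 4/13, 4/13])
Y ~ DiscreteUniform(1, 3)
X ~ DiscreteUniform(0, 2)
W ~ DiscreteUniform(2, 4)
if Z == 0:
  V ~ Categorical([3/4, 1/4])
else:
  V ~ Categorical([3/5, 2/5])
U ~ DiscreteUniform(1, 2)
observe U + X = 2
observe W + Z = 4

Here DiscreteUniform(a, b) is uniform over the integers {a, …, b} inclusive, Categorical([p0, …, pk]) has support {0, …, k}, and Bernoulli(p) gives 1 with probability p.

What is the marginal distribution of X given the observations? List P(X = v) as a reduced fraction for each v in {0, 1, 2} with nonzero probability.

Enumerate traces; 36 have nonzero weight after conditioning:
  (Z=0, Y=1, X=0, W=4, V=0, U=2) weight 1/234
  (Z=0, Y=1, X=0, W=4, V=1, U=2) weight 1/702
  (Z=0, Y=1, X=1, W=4, V=0, U=1) weight 1/234
  (Z=0, Y=1, X=1, W=4, V=1, U=1) weight 1/702
  (Z=0, Y=2, X=0, W=4, V=0, U=2) weight 1/234
  (Z=0, Y=2, X=0, W=4, V=1, U=2) weight 1/702
  (Z=0, Y=2, X=1, W=4, V=0, U=1) weight 1/234
  (Z=0, Y=2, X=1, W=4, V=1, U=1) weight 1/702
  … 28 more
Group by X:
  weight(X=0) = 1/26
  weight(X=1) = 1/26
Total weight = 1/26 + 1/26 = 1/13
P(X=0 | obs) = 1/26 / 1/13 = 1/2
P(X=1 | obs) = 1/26 / 1/13 = 1/2

P(X=0) = 1/2, P(X=1) = 1/2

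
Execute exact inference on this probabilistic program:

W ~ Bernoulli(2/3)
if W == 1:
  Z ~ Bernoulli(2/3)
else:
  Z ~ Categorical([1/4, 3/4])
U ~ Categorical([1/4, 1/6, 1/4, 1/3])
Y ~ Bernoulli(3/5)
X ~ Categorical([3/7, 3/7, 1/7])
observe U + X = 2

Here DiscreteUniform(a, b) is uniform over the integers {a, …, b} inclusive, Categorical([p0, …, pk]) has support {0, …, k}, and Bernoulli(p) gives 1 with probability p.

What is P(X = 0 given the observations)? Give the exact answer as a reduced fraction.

Enumerate traces; 24 have nonzero weight after conditioning:
  (W=0, Z=0, U=0, Y=0, X=2) weight 1/840
  (W=0, Z=0, U=0, Y=1, X=2) weight 1/560
  (W=0, Z=0, U=1, Y=0, X=1) weight 1/420
  (W=0, Z=0, U=1, Y=1, X=1) weight 1/280
  (W=0, Z=0, U=2, Y=0, X=0) weight 1/280
  (W=0, Z=0, U=2, Y=1, X=0) weight 3/560
  (W=0, Z=1, U=0, Y=0, X=2) weight 1/280
  (W=0, Z=1, U=0, Y=1, X=2) weight 3/560
  … 16 more
Group by X:
  weight(X=0) = 3/28
  weight(X=1) = 1/14
  weight(X=2) = 1/28
Total weight = 3/28 + 1/14 + 1/28 = 3/14
P(X=0 | obs) = 3/28 / 3/14 = 1/2
P(X=1 | obs) = 1/14 / 3/14 = 1/3
P(X=2 | obs) = 1/28 / 3/14 = 1/6

P(X = 0 | obs) = 1/2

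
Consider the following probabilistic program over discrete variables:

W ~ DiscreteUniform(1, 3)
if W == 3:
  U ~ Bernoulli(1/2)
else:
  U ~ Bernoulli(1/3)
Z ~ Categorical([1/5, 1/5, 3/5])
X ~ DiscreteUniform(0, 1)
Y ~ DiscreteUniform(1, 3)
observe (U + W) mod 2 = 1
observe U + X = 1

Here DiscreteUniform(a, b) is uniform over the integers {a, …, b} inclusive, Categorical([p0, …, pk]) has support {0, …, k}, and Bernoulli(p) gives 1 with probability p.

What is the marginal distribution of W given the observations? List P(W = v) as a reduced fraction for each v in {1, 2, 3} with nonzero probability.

P(W=1) = 4/9, P(W=2) = 2/9, P(W=3) = 1/3

Enumerate traces; 27 have nonzero weight after conditioning:
  (W=1, U=0, Z=0, X=1, Y=1) weight 1/135
  (W=1, U=0, Z=0, X=1, Y=2) weight 1/135
  (W=1, U=0, Z=0, X=1, Y=3) weight 1/135
  (W=1, U=0, Z=1, X=1, Y=1) weight 1/135
  (W=1, U=0, Z=1, X=1, Y=2) weight 1/135
  (W=1, U=0, Z=1, X=1, Y=3) weight 1/135
  (W=1, U=0, Z=2, X=1, Y=1) weight 1/45
  (W=1, U=0, Z=2, X=1, Y=2) weight 1/45
  (W=2, U=1, Z=0, X=0, Y=1) weight 1/270
  (W=3, U=0, Z=0, X=1, Y=1) weight 1/180
  … 17 more
Group by W:
  weight(W=1) = 1/9
  weight(W=2) = 1/18
  weight(W=3) = 1/12
Total weight = 1/9 + 1/18 + 1/12 = 1/4
P(W=1 | obs) = 1/9 / 1/4 = 4/9
P(W=2 | obs) = 1/18 / 1/4 = 2/9
P(W=3 | obs) = 1/12 / 1/4 = 1/3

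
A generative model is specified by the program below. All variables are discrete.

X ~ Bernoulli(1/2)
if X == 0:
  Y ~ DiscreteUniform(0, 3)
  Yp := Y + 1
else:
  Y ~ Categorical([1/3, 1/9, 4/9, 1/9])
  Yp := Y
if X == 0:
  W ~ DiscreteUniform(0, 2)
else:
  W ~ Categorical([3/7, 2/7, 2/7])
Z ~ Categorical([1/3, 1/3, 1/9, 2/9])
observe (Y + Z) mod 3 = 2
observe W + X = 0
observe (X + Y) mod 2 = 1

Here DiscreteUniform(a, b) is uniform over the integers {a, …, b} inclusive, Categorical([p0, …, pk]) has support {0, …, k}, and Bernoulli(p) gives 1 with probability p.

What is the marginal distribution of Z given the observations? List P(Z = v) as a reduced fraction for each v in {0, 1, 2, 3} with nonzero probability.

P(Z=1) = 3/4, P(Z=2) = 1/4

Enumerate traces; 2 have nonzero weight after conditioning:
  (X=0, Y=1, W=0, Z=1) weight 1/72
  (X=0, Y=3, W=0, Z=2) weight 1/216
Group by Z:
  weight(Z=1) = 1/72
  weight(Z=2) = 1/216
Total weight = 1/72 + 1/216 = 1/54
P(Z=1 | obs) = 1/72 / 1/54 = 3/4
P(Z=2 | obs) = 1/216 / 1/54 = 1/4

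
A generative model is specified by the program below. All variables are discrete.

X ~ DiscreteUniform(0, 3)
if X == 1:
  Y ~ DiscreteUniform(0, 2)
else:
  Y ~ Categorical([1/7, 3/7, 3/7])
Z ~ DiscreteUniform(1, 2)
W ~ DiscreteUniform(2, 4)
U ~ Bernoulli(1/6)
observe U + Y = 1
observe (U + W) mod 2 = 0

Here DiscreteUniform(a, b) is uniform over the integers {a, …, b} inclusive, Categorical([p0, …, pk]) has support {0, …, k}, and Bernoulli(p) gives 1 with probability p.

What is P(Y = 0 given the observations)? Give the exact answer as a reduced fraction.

P(Y = 0 | obs) = 4/89

Enumerate traces; 24 have nonzero weight after conditioning:
  (X=0, Y=0, Z=1, W=3, U=1) weight 1/1008
  (X=0, Y=0, Z=2, W=3, U=1) weight 1/1008
  (X=0, Y=1, Z=1, W=2, U=0) weight 5/336
  (X=0, Y=1, Z=1, W=4, U=0) weight 5/336
  (X=0, Y=1, Z=2, W=2, U=0) weight 5/336
  (X=0, Y=1, Z=2, W=4, U=0) weight 5/336
  (X=1, Y=0, Z=1, W=3, U=1) weight 1/432
  (X=1, Y=0, Z=2, W=3, U=1) weight 1/432
  … 16 more
Group by Y:
  weight(Y=0) = 2/189
  weight(Y=1) = 85/378
Total weight = 2/189 + 85/378 = 89/378
P(Y=0 | obs) = 2/189 / 89/378 = 4/89
P(Y=1 | obs) = 85/378 / 89/378 = 85/89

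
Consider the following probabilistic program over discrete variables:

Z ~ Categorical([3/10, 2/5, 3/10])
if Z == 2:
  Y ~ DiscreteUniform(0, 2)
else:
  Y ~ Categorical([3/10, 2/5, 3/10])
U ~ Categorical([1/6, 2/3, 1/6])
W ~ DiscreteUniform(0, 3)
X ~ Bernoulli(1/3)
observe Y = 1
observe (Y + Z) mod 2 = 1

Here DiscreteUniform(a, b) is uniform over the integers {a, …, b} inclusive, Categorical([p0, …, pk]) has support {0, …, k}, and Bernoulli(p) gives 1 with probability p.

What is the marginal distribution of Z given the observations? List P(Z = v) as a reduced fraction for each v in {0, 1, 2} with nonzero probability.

P(Z=0) = 6/11, P(Z=2) = 5/11

Enumerate traces; 48 have nonzero weight after conditioning:
  (Z=0, Y=1, U=0, W=0, X=0) weight 1/300
  (Z=0, Y=1, U=0, W=0, X=1) weight 1/600
  (Z=0, Y=1, U=0, W=1, X=0) weight 1/300
  (Z=0, Y=1, U=0, W=1, X=1) weight 1/600
  (Z=0, Y=1, U=0, W=2, X=0) weight 1/300
  (Z=0, Y=1, U=0, W=2, X=1) weight 1/600
  (Z=0, Y=1, U=0, W=3, X=0) weight 1/300
  (Z=0, Y=1, U=0, W=3, X=1) weight 1/600
  (Z=2, Y=1, U=0, W=0, X=0) weight 1/360
  … 39 more
Group by Z:
  weight(Z=0) = 3/25
  weight(Z=2) = 1/10
Total weight = 3/25 + 1/10 = 11/50
P(Z=0 | obs) = 3/25 / 11/50 = 6/11
P(Z=2 | obs) = 1/10 / 11/50 = 5/11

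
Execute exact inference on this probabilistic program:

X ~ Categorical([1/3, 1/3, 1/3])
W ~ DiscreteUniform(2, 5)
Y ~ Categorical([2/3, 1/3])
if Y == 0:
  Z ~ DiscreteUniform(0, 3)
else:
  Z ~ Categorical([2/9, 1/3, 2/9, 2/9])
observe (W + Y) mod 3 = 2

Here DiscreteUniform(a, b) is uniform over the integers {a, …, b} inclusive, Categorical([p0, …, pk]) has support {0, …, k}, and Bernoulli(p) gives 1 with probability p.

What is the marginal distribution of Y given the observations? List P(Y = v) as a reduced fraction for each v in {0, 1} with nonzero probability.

Enumerate traces; 36 have nonzero weight after conditioning:
  (X=0, W=2, Y=0, Z=0) weight 1/72
  (X=0, W=2, Y=0, Z=1) weight 1/72
  (X=0, W=2, Y=0, Z=2) weight 1/72
  (X=0, W=2, Y=0, Z=3) weight 1/72
  (X=0, W=4, Y=1, Z=0) weight 1/162
  (X=0, W=4, Y=1, Z=1) weight 1/108
  (X=0, W=4, Y=1, Z=2) weight 1/162
  (X=0, W=4, Y=1, Z=3) weight 1/162
  … 28 more
Group by Y:
  weight(Y=0) = 1/3
  weight(Y=1) = 1/12
Total weight = 1/3 + 1/12 = 5/12
P(Y=0 | obs) = 1/3 / 5/12 = 4/5
P(Y=1 | obs) = 1/12 / 5/12 = 1/5

P(Y=0) = 4/5, P(Y=1) = 1/5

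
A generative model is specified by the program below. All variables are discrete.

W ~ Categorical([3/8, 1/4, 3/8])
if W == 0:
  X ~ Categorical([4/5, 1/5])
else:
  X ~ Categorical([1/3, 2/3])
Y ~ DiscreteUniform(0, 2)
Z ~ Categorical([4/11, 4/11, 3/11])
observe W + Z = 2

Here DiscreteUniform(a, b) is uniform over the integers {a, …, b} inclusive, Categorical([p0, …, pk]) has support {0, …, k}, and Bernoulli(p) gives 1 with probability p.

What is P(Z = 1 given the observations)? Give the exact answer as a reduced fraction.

Enumerate traces; 18 have nonzero weight after conditioning:
  (W=0, X=0, Y=0, Z=2) weight 3/110
  (W=0, X=0, Y=1, Z=2) weight 3/110
  (W=0, X=0, Y=2, Z=2) weight 3/110
  (W=0, X=1, Y=0, Z=2) weight 3/440
  (W=0, X=1, Y=1, Z=2) weight 3/440
  (W=0, X=1, Y=2, Z=2) weight 3/440
  (W=1, X=0, Y=0, Z=1) weight 1/99
  (W=1, X=0, Y=1, Z=1) weight 1/99
  (W=2, X=0, Y=0, Z=0) weight 1/66
  … 9 more
Group by Z:
  weight(Z=0) = 3/22
  weight(Z=1) = 1/11
  weight(Z=2) = 9/88
Total weight = 3/22 + 1/11 + 9/88 = 29/88
P(Z=0 | obs) = 3/22 / 29/88 = 12/29
P(Z=1 | obs) = 1/11 / 29/88 = 8/29
P(Z=2 | obs) = 9/88 / 29/88 = 9/29

P(Z = 1 | obs) = 8/29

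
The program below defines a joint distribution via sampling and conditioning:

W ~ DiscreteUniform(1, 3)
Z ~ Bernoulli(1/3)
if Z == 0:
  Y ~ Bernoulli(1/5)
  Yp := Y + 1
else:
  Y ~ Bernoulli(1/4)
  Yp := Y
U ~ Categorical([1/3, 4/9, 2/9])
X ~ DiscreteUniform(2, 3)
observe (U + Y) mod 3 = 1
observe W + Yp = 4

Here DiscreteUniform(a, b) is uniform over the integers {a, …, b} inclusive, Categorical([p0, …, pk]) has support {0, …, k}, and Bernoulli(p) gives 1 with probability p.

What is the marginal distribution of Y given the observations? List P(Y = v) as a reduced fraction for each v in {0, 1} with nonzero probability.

Enumerate traces; 6 have nonzero weight after conditioning:
  (W=2, Z=0, Y=1, U=0, X=2) weight 1/135
  (W=2, Z=0, Y=1, U=0, X=3) weight 1/135
  (W=3, Z=0, Y=0, U=1, X=2) weight 16/405
  (W=3, Z=0, Y=0, U=1, X=3) weight 16/405
  (W=3, Z=1, Y=1, U=0, X=2) weight 1/216
  (W=3, Z=1, Y=1, U=0, X=3) weight 1/216
Group by Y:
  weight(Y=0) = 32/405
  weight(Y=1) = 13/540
Total weight = 32/405 + 13/540 = 167/1620
P(Y=0 | obs) = 32/405 / 167/1620 = 128/167
P(Y=1 | obs) = 13/540 / 167/1620 = 39/167

P(Y=0) = 128/167, P(Y=1) = 39/167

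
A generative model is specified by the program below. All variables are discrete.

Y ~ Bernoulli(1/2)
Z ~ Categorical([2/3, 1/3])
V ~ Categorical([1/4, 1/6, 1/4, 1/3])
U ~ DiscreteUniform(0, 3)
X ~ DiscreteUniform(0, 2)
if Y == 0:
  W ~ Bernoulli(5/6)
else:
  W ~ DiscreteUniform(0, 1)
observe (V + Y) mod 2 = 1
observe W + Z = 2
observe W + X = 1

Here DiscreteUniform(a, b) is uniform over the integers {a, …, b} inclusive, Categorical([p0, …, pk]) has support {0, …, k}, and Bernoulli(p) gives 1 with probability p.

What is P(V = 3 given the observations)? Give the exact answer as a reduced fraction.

P(V = 3 | obs) = 5/12

Enumerate traces; 16 have nonzero weight after conditioning:
  (Y=0, Z=1, V=1, U=0, X=0, W=1) weight 5/2592
  (Y=0, Z=1, V=1, U=1, X=0, W=1) weight 5/2592
  (Y=0, Z=1, V=1, U=2, X=0, W=1) weight 5/2592
  (Y=0, Z=1, V=1, U=3, X=0, W=1) weight 5/2592
  (Y=0, Z=1, V=3, U=0, X=0, W=1) weight 5/1296
  (Y=0, Z=1, V=3, U=1, X=0, W=1) weight 5/1296
  (Y=0, Z=1, V=3, U=2, X=0, W=1) weight 5/1296
  (Y=0, Z=1, V=3, U=3, X=0, W=1) weight 5/1296
  (Y=1, Z=1, V=0, U=0, X=0, W=1) weight 1/576
  (Y=1, Z=1, V=2, U=0, X=0, W=1) weight 1/576
  … 6 more
Group by V:
  weight(V=0) = 1/144
  weight(V=1) = 5/648
  weight(V=2) = 1/144
  weight(V=3) = 5/324
Total weight = 1/144 + 5/648 + 1/144 + 5/324 = 1/27
P(V=0 | obs) = 1/144 / 1/27 = 3/16
P(V=1 | obs) = 5/648 / 1/27 = 5/24
P(V=2 | obs) = 1/144 / 1/27 = 3/16
P(V=3 | obs) = 5/324 / 1/27 = 5/12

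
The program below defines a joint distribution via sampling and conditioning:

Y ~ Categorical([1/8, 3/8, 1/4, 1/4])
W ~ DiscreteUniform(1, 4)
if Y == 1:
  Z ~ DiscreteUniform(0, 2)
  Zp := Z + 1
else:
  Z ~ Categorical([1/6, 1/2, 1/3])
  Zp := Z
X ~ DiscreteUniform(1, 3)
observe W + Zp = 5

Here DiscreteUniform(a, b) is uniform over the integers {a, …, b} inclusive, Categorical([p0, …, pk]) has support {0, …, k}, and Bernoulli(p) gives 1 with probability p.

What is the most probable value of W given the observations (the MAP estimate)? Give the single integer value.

Enumerate traces; 27 have nonzero weight after conditioning:
  (Y=0, W=3, Z=2, X=1) weight 1/288
  (Y=0, W=3, Z=2, X=2) weight 1/288
  (Y=0, W=3, Z=2, X=3) weight 1/288
  (Y=0, W=4, Z=1, X=1) weight 1/192
  (Y=0, W=4, Z=1, X=2) weight 1/192
  (Y=0, W=4, Z=1, X=3) weight 1/192
  (Y=1, W=2, Z=2, X=1) weight 1/96
  (Y=1, W=2, Z=2, X=2) weight 1/96
  … 19 more
Group by W:
  weight(W=2) = 1/32
  weight(W=3) = 1/12
  weight(W=4) = 7/64
Total weight = 1/32 + 1/12 + 7/64 = 43/192
P(W=2 | obs) = 1/32 / 43/192 = 6/43
P(W=3 | obs) = 1/12 / 43/192 = 16/43
P(W=4 | obs) = 7/64 / 43/192 = 21/43
argmax = 4

argmax_v P(W = v | obs) = 4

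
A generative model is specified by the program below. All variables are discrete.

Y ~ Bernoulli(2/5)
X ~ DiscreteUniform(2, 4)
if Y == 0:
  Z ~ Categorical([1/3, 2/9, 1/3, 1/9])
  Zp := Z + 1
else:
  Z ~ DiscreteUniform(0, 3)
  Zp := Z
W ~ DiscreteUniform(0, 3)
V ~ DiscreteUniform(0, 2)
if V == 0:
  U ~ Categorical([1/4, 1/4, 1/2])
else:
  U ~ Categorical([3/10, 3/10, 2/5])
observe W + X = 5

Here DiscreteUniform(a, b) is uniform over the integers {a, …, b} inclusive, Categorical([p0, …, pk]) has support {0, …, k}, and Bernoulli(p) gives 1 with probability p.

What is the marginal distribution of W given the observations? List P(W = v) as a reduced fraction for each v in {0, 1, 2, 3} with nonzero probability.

Enumerate traces; 216 have nonzero weight after conditioning:
  (Y=0, X=2, Z=0, W=3, V=0, U=0) weight 1/720
  (Y=0, X=2, Z=0, W=3, V=0, U=1) weight 1/720
  (Y=0, X=2, Z=0, W=3, V=0, U=2) weight 1/360
  (Y=0, X=2, Z=0, W=3, V=1, U=0) weight 1/600
  (Y=0, X=2, Z=0, W=3, V=1, U=1) weight 1/600
  (Y=0, X=2, Z=0, W=3, V=1, U=2) weight 1/450
  (Y=0, X=2, Z=0, W=3, V=2, U=0) weight 1/600
  (Y=0, X=2, Z=0, W=3, V=2, U=1) weight 1/600
  (Y=0, X=3, Z=0, W=2, V=0, U=0) weight 1/720
  (Y=0, X=4, Z=0, W=1, V=0, U=0) weight 1/720
  … 206 more
Group by W:
  weight(W=1) = 1/12
  weight(W=2) = 1/12
  weight(W=3) = 1/12
Total weight = 1/12 + 1/12 + 1/12 = 1/4
P(W=1 | obs) = 1/12 / 1/4 = 1/3
P(W=2 | obs) = 1/12 / 1/4 = 1/3
P(W=3 | obs) = 1/12 / 1/4 = 1/3

P(W=1) = 1/3, P(W=2) = 1/3, P(W=3) = 1/3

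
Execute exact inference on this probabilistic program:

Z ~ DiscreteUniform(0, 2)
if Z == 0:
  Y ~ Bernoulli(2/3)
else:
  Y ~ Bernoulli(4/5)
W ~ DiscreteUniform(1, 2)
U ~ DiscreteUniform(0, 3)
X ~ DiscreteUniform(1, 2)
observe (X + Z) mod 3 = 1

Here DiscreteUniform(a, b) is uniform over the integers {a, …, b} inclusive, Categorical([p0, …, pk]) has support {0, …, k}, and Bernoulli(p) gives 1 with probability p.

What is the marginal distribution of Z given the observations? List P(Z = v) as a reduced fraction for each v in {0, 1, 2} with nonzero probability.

Enumerate traces; 32 have nonzero weight after conditioning:
  (Z=0, Y=0, W=1, U=0, X=1) weight 1/144
  (Z=0, Y=0, W=1, U=1, X=1) weight 1/144
  (Z=0, Y=0, W=1, U=2, X=1) weight 1/144
  (Z=0, Y=0, W=1, U=3, X=1) weight 1/144
  (Z=0, Y=0, W=2, U=0, X=1) weight 1/144
  (Z=0, Y=0, W=2, U=1, X=1) weight 1/144
  (Z=0, Y=0, W=2, U=2, X=1) weight 1/144
  (Z=0, Y=0, W=2, U=3, X=1) weight 1/144
  (Z=2, Y=0, W=1, U=0, X=2) weight 1/240
  … 23 more
Group by Z:
  weight(Z=0) = 1/6
  weight(Z=2) = 1/6
Total weight = 1/6 + 1/6 = 1/3
P(Z=0 | obs) = 1/6 / 1/3 = 1/2
P(Z=2 | obs) = 1/6 / 1/3 = 1/2

P(Z=0) = 1/2, P(Z=2) = 1/2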